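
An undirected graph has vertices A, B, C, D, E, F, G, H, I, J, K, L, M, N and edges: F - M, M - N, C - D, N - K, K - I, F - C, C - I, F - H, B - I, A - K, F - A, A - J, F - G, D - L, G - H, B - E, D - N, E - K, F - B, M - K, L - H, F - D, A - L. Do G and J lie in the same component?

Yes

From G we can reach A, B, C, D, E, F, G, H, I, J, K, L, M, N, which includes J.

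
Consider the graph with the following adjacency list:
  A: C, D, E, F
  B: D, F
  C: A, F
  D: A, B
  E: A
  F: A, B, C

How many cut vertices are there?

Removing A increases the component count from 1 to 2, so A is a cut vertex.
By contrast removing D leaves 1 component; it is not a cut vertex. No other vertex is a cut vertex either.

1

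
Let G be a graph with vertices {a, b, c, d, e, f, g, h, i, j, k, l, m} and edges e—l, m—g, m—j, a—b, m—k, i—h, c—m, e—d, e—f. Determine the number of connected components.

4

Starting from a we can reach a, b. That is one component of size 2.
Starting from h we can reach h, i. That is one component of size 2.
Starting from d we can reach d, e, f, l. That is one component of size 4.
Starting from c we can reach c, g, j, k, m. That is one component of size 5.
Total: 4 components.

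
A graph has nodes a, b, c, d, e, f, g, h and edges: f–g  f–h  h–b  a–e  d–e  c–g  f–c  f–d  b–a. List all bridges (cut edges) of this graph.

The edges on the cycle f-c-g-f are not bridges since each lies on that cycle.
Every edge lies on some cycle, so there are no bridges.

none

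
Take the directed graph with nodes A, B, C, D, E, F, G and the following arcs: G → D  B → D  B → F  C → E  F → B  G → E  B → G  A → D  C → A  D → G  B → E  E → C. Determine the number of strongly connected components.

{A, C, D, E, G} are all mutually reachable — one SCC of size 5.
{B, F} are all mutually reachable — one SCC of size 2.
That gives 2 strongly connected components.

2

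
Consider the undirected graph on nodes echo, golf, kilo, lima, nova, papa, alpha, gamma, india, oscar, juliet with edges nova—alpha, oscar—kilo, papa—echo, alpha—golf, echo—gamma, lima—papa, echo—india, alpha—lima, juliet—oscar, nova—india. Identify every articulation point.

echo, alpha, oscar

Removing echo increases the component count from 2 to 3, so echo is a cut vertex.
Removing alpha increases the component count from 2 to 3, so alpha is a cut vertex.
Removing oscar increases the component count from 2 to 3, so oscar is a cut vertex.
By contrast removing nova leaves 2 components; it is not a cut vertex. No other vertex is a cut vertex either.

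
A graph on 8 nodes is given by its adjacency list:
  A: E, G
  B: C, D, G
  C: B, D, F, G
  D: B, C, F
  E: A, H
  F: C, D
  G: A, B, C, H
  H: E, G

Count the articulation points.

1

Removing G increases the component count from 1 to 2, so G is a cut vertex.
By contrast removing B leaves 1 component; it is not a cut vertex. No other vertex is a cut vertex either.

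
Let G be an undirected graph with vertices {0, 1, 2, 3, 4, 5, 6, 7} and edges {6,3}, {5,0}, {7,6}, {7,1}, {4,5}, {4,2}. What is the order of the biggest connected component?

4

Starting from 1 we can reach 1, 3, 6, 7. That is one component of size 4.
Starting from 0 we can reach 0, 2, 4, 5. That is one component of size 4.
The largest has 4 vertices.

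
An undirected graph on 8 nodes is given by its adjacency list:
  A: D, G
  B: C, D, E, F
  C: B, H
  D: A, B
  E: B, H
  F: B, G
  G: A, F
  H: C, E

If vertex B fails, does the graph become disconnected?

Yes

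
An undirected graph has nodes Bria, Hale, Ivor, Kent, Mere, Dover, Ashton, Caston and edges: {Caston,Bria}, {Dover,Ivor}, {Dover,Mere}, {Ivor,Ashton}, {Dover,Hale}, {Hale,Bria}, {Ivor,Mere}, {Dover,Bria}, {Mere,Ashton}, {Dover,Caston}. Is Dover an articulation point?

Yes

Deleting Dover raises the number of components from 2 to 3, so Dover is a cut vertex.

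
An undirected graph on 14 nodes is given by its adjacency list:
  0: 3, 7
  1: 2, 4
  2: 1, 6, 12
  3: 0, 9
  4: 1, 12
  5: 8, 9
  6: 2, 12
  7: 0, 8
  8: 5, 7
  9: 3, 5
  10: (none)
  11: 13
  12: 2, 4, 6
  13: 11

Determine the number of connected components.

10 is isolated — a component by itself.
Starting from 11 we can reach 11, 13. That is one component of size 2.
Starting from 1 we can reach 1, 2, 4, 6, 12. That is one component of size 5.
Starting from 0 we can reach 0, 3, 5, 7, 8, 9. That is one component of size 6.
Total: 4 components.

4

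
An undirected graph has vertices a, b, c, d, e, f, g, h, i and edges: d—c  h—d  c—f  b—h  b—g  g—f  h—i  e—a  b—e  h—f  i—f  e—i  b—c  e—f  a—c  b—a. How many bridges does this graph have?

0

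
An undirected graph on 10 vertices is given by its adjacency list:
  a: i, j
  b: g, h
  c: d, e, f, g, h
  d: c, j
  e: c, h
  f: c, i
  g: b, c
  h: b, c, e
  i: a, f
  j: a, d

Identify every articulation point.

Removing c increases the component count from 1 to 2, so c is a cut vertex.
By contrast removing j leaves 1 component; it is not a cut vertex. No other vertex is a cut vertex either.

c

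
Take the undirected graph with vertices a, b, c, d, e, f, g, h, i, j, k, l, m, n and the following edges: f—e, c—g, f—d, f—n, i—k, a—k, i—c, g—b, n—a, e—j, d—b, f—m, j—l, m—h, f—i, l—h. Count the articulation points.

Removing f increases the component count from 1 to 2, so f is a cut vertex.
By contrast removing i leaves 1 component; it is not a cut vertex. No other vertex is a cut vertex either.

1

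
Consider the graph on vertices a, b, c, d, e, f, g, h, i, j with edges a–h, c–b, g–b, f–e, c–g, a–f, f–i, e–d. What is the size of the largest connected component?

6

j is isolated — a component by itself.
Starting from b we can reach b, c, g. That is one component of size 3.
Starting from a we can reach a, d, e, f, h, i. That is one component of size 6.
The largest has 6 vertices.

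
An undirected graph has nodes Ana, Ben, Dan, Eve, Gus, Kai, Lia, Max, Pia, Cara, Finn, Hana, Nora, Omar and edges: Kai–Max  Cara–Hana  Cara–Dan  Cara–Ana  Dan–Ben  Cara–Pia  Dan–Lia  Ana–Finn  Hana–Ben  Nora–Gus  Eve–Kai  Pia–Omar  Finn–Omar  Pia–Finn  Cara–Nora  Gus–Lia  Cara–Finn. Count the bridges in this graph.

2

The edges on the cycle Cara-Pia-Omar-Finn-Cara are not bridges since each lies on that cycle.
But removing Kai–Max disconnects Kai from Max; removing Eve–Kai disconnects Eve from Kai — these are bridges.
That makes 2 bridges.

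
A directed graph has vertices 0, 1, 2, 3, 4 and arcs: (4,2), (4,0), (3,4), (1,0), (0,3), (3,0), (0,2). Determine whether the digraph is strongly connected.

No

There is no directed path from 3 to 1, so the graph is not strongly connected.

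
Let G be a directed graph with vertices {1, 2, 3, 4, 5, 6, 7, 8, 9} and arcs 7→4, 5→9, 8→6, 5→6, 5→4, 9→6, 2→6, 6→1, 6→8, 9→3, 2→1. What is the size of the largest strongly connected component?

{6, 8} are all mutually reachable — one SCC of size 2.
{5} is an SCC by itself.
{7} is an SCC by itself.
{3} is an SCC by itself.
{1} is an SCC by itself.
(and 3 more singleton SCCs)
The largest has 2 vertices.

2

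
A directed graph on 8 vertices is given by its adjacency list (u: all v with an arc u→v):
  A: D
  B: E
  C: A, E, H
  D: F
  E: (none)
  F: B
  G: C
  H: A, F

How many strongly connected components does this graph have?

8

{G} is an SCC by itself.
{B} is an SCC by itself.
{H} is an SCC by itself.
{F} is an SCC by itself.
{D} is an SCC by itself.
(and 3 more singleton SCCs)
That gives 8 strongly connected components.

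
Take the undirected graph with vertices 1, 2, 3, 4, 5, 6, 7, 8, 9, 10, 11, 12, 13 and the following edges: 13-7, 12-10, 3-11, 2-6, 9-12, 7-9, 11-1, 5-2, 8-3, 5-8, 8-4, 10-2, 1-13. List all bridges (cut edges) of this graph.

2-6, 4-8

The edges on the cycle 5-8-3-11-1-13-7-9-12-10-2-5 are not bridges since each lies on that cycle.
But removing 8-4 disconnects 8 from 4; removing 2-6 disconnects 2 from 6 — these are bridges.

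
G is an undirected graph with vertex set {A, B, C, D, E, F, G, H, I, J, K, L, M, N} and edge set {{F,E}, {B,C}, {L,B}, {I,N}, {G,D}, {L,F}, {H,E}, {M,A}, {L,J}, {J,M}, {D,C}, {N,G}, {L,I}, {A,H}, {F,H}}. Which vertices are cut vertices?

L

Removing L increases the component count from 2 to 3, so L is a cut vertex.
By contrast removing E leaves 2 components; it is not a cut vertex. No other vertex is a cut vertex either.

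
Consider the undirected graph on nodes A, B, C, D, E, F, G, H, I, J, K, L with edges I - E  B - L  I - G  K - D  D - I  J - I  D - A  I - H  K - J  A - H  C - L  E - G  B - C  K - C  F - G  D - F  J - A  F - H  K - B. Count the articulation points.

1

Removing K increases the component count from 1 to 2, so K is a cut vertex.
By contrast removing F leaves 1 component; it is not a cut vertex. No other vertex is a cut vertex either.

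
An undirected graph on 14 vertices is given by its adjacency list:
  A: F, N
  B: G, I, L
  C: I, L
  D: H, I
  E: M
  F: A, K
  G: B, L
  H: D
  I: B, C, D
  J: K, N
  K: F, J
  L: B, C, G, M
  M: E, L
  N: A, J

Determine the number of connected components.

2

Starting from A we can reach A, F, J, K, N. That is one component of size 5.
Starting from B we can reach B, C, D, E, G, H, I, L, M. That is one component of size 9.
Total: 2 components.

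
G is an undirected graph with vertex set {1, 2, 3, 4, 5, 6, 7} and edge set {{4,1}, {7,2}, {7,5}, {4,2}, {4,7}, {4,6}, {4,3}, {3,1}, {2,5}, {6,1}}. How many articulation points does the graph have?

Removing 4 increases the component count from 1 to 2, so 4 is a cut vertex.
By contrast removing 6 leaves 1 component; it is not a cut vertex. No other vertex is a cut vertex either.

1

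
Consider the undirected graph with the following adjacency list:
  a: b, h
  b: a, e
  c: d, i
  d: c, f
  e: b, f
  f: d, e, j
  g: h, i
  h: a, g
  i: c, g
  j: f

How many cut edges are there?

1

The edges on the cycle e-b-a-h-g-i-c-d-f-e are not bridges since each lies on that cycle.
But removing f-j disconnects f from j — this is a bridge.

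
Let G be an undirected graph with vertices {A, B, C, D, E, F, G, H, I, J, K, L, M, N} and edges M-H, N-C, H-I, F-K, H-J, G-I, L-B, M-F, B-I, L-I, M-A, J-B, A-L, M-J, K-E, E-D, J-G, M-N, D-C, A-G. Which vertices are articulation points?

Removing M increases the component count from 1 to 2, so M is a cut vertex.
By contrast removing C leaves 1 component; it is not a cut vertex. No other vertex is a cut vertex either.

M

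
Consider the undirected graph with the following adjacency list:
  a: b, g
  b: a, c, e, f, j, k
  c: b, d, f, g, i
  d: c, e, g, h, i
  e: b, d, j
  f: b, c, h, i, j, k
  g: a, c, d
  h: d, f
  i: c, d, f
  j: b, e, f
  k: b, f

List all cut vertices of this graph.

Removing g, for instance, still leaves 1 component. No single vertex removal increases the component count — the graph has no articulation points.

none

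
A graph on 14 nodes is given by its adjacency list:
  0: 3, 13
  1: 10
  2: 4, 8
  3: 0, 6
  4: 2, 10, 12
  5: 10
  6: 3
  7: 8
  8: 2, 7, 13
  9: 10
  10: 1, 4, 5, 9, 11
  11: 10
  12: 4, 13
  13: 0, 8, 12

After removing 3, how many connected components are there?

With 3 gone, the remaining components are: {6}; {0, 1, 2, 4, 5, 7, 8, 9, 10, 11, 12, 13}.
That is 2 components.

2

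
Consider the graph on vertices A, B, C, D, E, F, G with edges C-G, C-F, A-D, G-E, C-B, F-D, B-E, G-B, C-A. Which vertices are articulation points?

Removing C increases the component count from 1 to 2, so C is a cut vertex.
By contrast removing F leaves 1 component; it is not a cut vertex. No other vertex is a cut vertex either.

C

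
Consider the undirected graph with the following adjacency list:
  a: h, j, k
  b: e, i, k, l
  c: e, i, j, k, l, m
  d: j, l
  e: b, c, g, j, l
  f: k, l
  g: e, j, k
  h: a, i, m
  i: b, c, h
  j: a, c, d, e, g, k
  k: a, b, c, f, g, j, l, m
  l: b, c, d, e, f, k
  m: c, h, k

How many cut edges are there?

The edges on the cycle l-c-k-g-e-b-l are not bridges since each lies on that cycle.
Every edge lies on some cycle, so there are no bridges.

0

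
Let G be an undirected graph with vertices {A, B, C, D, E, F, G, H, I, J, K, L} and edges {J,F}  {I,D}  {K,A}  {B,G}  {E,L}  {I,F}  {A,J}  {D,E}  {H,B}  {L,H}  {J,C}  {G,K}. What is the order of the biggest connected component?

12

Starting from A we can reach A, B, C, D, E, F, G, H, I, J, K, L. That is one component of size 12.
The largest has 12 vertices.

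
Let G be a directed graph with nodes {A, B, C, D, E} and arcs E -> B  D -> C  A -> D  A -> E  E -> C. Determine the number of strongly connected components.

5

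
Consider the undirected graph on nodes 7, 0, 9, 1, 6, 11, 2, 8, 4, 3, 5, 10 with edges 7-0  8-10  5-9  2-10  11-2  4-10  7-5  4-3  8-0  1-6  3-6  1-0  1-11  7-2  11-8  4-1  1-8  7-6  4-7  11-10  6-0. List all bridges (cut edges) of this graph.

5-7, 5-9

The edges on the cycle 4-7-2-10-11-1-4 are not bridges since each lies on that cycle.
But removing 9-5 disconnects 9 from 5; removing 7-5 disconnects 7 from 5 — these are bridges.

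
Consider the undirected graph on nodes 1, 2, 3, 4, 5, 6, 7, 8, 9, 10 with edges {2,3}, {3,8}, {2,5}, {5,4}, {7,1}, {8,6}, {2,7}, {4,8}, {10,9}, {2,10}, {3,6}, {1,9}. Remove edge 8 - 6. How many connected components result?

1

8 and 6 are still connected via 8-3-6, so the component count stays at 1.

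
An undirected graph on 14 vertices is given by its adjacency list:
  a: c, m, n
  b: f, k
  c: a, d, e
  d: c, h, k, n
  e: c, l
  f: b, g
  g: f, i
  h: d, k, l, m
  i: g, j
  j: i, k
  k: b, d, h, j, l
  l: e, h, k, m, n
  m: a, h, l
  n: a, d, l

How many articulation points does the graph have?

1

Removing k increases the component count from 1 to 2, so k is a cut vertex.
By contrast removing a leaves 1 component; it is not a cut vertex. No other vertex is a cut vertex either.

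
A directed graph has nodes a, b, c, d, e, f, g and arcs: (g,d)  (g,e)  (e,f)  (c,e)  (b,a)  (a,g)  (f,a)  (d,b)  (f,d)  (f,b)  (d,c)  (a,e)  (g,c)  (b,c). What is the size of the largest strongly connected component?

7

{a, b, c, d, e, f, g} are all mutually reachable — one SCC of size 7.
The largest has 7 vertices.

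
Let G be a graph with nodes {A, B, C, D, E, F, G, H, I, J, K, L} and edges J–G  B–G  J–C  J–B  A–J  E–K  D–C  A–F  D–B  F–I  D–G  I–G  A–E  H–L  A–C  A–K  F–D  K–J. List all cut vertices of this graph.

none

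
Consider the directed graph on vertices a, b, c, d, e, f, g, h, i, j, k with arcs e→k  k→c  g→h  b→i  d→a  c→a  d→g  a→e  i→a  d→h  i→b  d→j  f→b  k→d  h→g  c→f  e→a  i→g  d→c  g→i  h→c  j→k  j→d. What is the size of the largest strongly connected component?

11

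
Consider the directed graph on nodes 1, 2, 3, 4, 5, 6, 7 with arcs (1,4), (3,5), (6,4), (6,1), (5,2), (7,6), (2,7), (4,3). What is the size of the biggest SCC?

7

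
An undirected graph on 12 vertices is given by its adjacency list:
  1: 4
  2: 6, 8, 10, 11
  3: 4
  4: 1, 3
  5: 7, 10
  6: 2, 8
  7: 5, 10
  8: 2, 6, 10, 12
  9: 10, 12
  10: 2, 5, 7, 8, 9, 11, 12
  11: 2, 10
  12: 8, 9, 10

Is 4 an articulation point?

Yes

Deleting 4 raises the number of components from 2 to 3, so 4 is a cut vertex.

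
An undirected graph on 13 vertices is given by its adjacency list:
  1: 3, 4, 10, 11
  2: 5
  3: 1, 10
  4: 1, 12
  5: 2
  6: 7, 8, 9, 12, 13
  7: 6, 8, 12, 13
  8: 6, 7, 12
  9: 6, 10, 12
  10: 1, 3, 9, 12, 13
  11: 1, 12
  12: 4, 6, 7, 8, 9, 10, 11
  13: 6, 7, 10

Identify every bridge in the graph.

2-5

The edges on the cycle 12-6-9-10-12 are not bridges since each lies on that cycle.
But removing 5-2 disconnects 5 from 2 — this is a bridge.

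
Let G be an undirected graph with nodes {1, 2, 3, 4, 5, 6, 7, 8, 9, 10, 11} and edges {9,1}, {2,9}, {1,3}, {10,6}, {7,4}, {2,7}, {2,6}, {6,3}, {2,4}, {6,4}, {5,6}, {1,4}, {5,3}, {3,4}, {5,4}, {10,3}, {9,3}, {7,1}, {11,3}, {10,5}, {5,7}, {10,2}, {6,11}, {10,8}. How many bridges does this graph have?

1

The edges on the cycle 5-7-1-3-4-5 are not bridges since each lies on that cycle.
But removing 8–10 disconnects 8 from 10 — this is a bridge.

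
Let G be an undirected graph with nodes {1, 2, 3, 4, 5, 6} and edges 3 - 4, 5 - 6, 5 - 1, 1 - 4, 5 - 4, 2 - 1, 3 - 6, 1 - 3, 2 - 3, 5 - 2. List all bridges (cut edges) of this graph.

The edges on the cycle 5-2-3-6-5 are not bridges since each lies on that cycle.
Every edge lies on some cycle, so there are no bridges.

none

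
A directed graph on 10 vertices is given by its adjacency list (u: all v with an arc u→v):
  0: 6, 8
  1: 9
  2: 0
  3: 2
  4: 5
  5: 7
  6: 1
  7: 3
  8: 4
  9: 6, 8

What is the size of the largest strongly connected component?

{0, 1, 2, 3, 4, 5, 6, 7, 8, 9} are all mutually reachable — one SCC of size 10.
The largest has 10 vertices.

10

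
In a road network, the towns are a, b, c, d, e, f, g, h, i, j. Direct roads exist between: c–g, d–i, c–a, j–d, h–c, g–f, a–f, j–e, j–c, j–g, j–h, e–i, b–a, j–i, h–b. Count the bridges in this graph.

The edges on the cycle j-h-b-a-f-g-j are not bridges since each lies on that cycle.
Every edge lies on some cycle, so there are no bridges.

0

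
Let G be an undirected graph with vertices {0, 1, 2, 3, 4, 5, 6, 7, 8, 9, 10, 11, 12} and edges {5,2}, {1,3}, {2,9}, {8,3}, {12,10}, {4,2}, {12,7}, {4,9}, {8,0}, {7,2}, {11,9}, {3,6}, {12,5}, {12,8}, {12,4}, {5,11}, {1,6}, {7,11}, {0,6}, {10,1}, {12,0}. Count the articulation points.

Removing 12 increases the component count from 1 to 2, so 12 is a cut vertex.
By contrast removing 3 leaves 1 component; it is not a cut vertex. No other vertex is a cut vertex either.

1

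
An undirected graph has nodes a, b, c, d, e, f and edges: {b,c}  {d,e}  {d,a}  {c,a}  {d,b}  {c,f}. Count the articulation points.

2

Removing c increases the component count from 1 to 2, so c is a cut vertex.
Removing d increases the component count from 1 to 2, so d is a cut vertex.
By contrast removing a leaves 1 component; it is not a cut vertex. No other vertex is a cut vertex either.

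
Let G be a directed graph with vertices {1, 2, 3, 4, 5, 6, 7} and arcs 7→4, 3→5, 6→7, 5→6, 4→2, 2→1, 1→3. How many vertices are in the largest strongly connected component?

7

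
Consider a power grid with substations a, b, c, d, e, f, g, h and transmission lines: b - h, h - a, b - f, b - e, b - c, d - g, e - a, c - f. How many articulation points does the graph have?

Removing b increases the component count from 2 to 3, so b is a cut vertex.
By contrast removing h leaves 2 components; it is not a cut vertex. No other vertex is a cut vertex either.

1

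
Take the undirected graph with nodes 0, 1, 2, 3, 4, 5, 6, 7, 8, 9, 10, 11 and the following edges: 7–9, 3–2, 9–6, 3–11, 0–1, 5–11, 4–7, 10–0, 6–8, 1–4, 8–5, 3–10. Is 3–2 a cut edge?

Yes

Removing 3–2 leaves no path between 3 and 2: the component count goes from 1 to 2. So it is a bridge.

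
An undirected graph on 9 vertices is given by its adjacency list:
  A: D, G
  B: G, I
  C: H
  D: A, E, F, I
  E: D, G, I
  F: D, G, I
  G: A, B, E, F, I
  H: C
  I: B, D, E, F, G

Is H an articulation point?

Deleting H leaves 2 components (was 2), so H is not a cut vertex.

No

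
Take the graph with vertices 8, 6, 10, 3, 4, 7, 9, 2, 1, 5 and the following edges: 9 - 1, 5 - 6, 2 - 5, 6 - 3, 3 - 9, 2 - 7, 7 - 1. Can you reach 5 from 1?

Yes

From 1 we can reach 1, 2, 3, 5, 6, 7, 9, which includes 5.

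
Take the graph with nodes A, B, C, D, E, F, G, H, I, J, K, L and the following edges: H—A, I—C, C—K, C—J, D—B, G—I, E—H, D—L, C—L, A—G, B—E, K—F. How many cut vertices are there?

Removing C increases the component count from 1 to 3, so C is a cut vertex.
Removing K increases the component count from 1 to 2, so K is a cut vertex.
By contrast removing I leaves 1 component; it is not a cut vertex. No other vertex is a cut vertex either.

2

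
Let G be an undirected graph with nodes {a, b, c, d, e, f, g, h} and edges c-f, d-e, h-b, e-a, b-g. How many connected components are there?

3

Starting from c we can reach c, f. That is one component of size 2.
Starting from a we can reach a, d, e. That is one component of size 3.
Starting from b we can reach b, g, h. That is one component of size 3.
Total: 3 components.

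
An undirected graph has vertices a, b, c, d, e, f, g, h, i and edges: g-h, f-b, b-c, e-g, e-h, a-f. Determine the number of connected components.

4

d is isolated — a component by itself.
i is isolated — a component by itself.
Starting from e we can reach e, g, h. That is one component of size 3.
Starting from a we can reach a, b, c, f. That is one component of size 4.
Total: 4 components.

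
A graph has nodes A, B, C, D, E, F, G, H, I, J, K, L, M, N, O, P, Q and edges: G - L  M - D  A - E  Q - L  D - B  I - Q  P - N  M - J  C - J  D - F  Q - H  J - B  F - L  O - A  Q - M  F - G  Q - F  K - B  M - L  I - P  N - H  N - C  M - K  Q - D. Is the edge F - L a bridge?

After removing F - L, the path F-Q-L still connects them, so the edge is not a bridge.

No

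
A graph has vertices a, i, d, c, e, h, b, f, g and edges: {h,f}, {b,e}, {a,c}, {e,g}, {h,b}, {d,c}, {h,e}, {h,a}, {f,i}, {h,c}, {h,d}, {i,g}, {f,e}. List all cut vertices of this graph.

h

Removing h increases the component count from 1 to 2, so h is a cut vertex.
By contrast removing c leaves 1 component; it is not a cut vertex. No other vertex is a cut vertex either.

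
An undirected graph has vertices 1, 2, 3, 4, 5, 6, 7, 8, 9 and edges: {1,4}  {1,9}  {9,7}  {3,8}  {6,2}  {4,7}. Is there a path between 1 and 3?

No

The component containing 1 is {1, 4, 7, 9}, and 3 is not in it.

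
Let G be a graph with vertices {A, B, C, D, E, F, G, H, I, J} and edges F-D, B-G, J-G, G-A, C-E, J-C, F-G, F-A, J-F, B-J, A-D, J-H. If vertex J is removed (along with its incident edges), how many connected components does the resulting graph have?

With J gone, the remaining components are: {H}; {I}; {C, E}; {A, B, D, F, G}.
That is 4 components.

4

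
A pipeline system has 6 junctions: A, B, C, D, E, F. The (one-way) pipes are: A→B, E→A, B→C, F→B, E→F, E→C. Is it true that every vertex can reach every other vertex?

There is no directed path from E to D, so the graph is not strongly connected.

No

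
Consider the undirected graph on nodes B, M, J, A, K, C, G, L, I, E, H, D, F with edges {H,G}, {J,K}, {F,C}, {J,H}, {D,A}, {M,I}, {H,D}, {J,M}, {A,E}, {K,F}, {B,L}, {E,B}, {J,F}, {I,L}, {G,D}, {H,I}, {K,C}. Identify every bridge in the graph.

none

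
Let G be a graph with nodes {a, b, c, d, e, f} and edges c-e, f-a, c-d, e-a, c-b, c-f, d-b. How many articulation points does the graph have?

Removing c increases the component count from 1 to 2, so c is a cut vertex.
By contrast removing b leaves 1 component; it is not a cut vertex. No other vertex is a cut vertex either.

1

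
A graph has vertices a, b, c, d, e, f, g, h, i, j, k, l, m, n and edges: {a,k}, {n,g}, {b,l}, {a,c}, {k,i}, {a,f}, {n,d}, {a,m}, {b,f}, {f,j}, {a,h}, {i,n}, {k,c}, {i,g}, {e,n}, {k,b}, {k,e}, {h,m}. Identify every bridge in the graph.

b-l, d-n, f-j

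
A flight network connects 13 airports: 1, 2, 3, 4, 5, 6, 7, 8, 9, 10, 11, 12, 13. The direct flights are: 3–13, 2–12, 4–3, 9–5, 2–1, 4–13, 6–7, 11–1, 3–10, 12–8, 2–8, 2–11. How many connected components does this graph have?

Starting from 6 we can reach 6, 7. That is one component of size 2.
Starting from 5 we can reach 5, 9. That is one component of size 2.
Starting from 3 we can reach 3, 4, 10, 13. That is one component of size 4.
Starting from 1 we can reach 1, 2, 8, 11, 12. That is one component of size 5.
Total: 4 components.

4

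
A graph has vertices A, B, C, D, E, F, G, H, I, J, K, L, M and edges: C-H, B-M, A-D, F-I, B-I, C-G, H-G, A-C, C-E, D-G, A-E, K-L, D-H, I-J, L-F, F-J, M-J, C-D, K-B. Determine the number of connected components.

2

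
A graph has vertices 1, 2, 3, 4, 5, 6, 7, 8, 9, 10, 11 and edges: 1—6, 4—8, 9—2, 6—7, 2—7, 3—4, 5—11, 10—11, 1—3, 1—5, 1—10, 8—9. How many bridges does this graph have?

0

The edges on the cycle 1-3-4-8-9-2-7-6-1 are not bridges since each lies on that cycle.
Every edge lies on some cycle, so there are no bridges.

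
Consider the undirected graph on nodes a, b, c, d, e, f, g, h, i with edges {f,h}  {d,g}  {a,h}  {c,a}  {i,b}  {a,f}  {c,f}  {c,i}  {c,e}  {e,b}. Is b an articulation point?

No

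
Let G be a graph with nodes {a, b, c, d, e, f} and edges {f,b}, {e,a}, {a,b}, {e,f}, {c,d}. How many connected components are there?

2

Starting from c we can reach c, d. That is one component of size 2.
Starting from a we can reach a, b, e, f. That is one component of size 4.
Total: 2 components.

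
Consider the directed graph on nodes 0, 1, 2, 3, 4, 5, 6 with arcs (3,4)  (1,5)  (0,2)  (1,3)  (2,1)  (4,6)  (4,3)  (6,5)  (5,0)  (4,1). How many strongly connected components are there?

1

{0, 1, 2, 3, 4, 5, 6} are all mutually reachable — one SCC of size 7.
That gives 1 strongly connected component.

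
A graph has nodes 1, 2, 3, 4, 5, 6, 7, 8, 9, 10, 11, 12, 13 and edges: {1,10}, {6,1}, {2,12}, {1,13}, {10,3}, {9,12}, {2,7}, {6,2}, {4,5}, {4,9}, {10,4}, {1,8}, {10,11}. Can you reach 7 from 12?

From 12 we can reach 1, 2, 3, 4, 5, 6, 7, 8, 9, 10, 11, 12, 13, which includes 7.

Yes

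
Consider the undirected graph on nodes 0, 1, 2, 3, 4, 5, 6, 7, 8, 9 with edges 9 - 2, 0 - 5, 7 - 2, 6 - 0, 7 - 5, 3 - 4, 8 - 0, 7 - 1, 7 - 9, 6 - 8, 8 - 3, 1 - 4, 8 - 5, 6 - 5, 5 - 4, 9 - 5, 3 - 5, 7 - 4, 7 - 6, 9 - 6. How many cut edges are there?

0

The edges on the cycle 7-9-5-8-6-7 are not bridges since each lies on that cycle.
Every edge lies on some cycle, so there are no bridges.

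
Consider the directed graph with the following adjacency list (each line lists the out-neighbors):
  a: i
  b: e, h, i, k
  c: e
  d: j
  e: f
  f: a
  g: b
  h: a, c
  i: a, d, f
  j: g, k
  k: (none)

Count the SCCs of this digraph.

2

{a, b, c, d, e, f, g, h, i, j} are all mutually reachable — one SCC of size 10.
{k} is an SCC by itself.
That gives 2 strongly connected components.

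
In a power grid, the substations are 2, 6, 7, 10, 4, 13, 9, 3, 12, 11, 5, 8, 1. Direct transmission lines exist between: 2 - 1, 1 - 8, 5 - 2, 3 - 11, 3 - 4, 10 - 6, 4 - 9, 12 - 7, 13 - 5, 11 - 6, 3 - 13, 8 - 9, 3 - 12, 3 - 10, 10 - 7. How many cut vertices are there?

Removing 3 increases the component count from 1 to 2, so 3 is a cut vertex.
By contrast removing 5 leaves 1 component; it is not a cut vertex. No other vertex is a cut vertex either.

1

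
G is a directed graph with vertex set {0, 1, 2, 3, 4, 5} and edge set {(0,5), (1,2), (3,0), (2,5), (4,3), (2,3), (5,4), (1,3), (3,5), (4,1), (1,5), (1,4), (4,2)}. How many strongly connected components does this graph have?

{0, 1, 2, 3, 4, 5} are all mutually reachable — one SCC of size 6.
That gives 1 strongly connected component.

1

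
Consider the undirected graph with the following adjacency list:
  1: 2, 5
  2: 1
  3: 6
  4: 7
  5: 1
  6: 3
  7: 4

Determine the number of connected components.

3

Starting from 4 we can reach 4, 7. That is one component of size 2.
Starting from 3 we can reach 3, 6. That is one component of size 2.
Starting from 1 we can reach 1, 2, 5. That is one component of size 3.
Total: 3 components.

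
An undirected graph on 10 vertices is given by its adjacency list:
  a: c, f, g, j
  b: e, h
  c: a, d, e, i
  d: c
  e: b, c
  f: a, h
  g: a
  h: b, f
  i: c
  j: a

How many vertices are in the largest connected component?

10

Starting from a we can reach a, b, c, d, e, f, g, h, i, j. That is one component of size 10.
The largest has 10 vertices.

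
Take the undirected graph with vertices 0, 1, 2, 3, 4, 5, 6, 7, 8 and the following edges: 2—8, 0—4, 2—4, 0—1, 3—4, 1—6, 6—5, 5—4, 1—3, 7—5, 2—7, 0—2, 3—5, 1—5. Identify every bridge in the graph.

2-8

The edges on the cycle 1-6-5-4-3-1 are not bridges since each lies on that cycle.
But removing 2—8 disconnects 2 from 8 — this is a bridge.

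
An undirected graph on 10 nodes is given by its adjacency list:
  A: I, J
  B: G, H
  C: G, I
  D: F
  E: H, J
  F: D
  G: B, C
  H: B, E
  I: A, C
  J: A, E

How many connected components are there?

Starting from D we can reach D, F. That is one component of size 2.
Starting from A we can reach A, B, C, E, G, H, I, J. That is one component of size 8.
Total: 2 components.

2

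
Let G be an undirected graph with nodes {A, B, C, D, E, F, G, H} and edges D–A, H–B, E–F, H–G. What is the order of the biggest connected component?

3

C is isolated — a component by itself.
Starting from E we can reach E, F. That is one component of size 2.
Starting from A we can reach A, D. That is one component of size 2.
Starting from B we can reach B, G, H. That is one component of size 3.
The largest has 3 vertices.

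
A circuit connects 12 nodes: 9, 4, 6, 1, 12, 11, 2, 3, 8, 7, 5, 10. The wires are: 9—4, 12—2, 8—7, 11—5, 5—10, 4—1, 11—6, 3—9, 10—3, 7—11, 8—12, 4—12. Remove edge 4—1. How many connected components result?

2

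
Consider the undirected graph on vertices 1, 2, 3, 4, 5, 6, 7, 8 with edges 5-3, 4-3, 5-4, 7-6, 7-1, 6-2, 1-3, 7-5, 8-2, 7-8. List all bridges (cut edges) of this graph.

none

The edges on the cycle 7-6-2-8-7 are not bridges since each lies on that cycle.
Every edge lies on some cycle, so there are no bridges.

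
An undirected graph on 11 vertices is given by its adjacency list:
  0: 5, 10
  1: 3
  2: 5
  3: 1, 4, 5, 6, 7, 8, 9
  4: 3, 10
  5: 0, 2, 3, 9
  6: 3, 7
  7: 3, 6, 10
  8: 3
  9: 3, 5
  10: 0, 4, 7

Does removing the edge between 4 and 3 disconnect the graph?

No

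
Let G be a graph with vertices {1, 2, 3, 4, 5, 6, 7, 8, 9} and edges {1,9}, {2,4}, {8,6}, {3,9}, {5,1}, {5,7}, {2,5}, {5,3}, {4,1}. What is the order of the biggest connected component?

7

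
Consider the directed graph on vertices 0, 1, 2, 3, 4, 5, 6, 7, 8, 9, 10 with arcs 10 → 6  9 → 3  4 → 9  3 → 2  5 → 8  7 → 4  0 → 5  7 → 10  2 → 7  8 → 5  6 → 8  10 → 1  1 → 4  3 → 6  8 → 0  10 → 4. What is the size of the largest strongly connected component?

7

{1, 2, 3, 4, 7, 9, 10} are all mutually reachable — one SCC of size 7.
{0, 5, 8} are all mutually reachable — one SCC of size 3.
{6} is an SCC by itself.
The largest has 7 vertices.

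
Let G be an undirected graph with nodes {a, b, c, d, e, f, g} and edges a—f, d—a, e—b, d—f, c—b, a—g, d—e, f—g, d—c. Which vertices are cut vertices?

d

Removing d increases the component count from 1 to 2, so d is a cut vertex.
By contrast removing c leaves 1 component; it is not a cut vertex. No other vertex is a cut vertex either.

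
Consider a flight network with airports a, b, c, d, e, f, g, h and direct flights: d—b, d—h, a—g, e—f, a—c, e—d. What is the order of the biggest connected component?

5

Starting from a we can reach a, c, g. That is one component of size 3.
Starting from b we can reach b, d, e, f, h. That is one component of size 5.
The largest has 5 vertices.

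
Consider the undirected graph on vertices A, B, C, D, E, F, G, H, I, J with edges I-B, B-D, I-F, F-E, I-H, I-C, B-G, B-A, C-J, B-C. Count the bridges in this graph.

The edges on the cycle I-B-C-I are not bridges since each lies on that cycle.
But removing I-F disconnects I from F; removing B-A disconnects B from A; removing C-J disconnects C from J; removing B-G disconnects B from G — these are bridges.
In total 7 edges are bridges.

7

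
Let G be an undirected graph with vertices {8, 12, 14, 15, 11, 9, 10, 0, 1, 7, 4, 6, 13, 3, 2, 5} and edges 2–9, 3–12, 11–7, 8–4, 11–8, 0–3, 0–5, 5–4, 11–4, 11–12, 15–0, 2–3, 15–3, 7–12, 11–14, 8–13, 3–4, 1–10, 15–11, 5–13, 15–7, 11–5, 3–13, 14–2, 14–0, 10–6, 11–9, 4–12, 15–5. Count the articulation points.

1

Removing 10 increases the component count from 2 to 3, so 10 is a cut vertex.
By contrast removing 0 leaves 2 components; it is not a cut vertex. No other vertex is a cut vertex either.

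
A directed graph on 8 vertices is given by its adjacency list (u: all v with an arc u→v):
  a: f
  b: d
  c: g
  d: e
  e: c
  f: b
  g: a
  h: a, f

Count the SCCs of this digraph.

{a, b, c, d, e, f, g} are all mutually reachable — one SCC of size 7.
{h} is an SCC by itself.
That gives 2 strongly connected components.

2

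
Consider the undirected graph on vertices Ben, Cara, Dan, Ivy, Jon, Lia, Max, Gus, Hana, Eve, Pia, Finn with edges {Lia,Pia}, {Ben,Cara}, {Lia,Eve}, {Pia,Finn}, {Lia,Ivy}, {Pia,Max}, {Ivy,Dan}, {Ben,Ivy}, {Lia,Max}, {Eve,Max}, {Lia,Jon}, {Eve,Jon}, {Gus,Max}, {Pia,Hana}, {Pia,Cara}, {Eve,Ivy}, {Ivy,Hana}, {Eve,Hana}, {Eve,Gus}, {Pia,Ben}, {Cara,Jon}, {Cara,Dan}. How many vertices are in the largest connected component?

Starting from Ben we can reach Ben, Dan, Eve, Gus, Ivy, Jon, Lia, Max, Pia, Cara, Finn, Hana. That is one component of size 12.
The largest has 12 vertices.

12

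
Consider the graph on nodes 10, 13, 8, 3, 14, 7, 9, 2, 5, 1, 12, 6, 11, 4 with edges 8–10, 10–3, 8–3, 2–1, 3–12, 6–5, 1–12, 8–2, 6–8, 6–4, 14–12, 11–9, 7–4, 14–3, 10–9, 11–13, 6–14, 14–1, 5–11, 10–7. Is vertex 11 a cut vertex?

Deleting 11 raises the number of components from 1 to 2, so 11 is a cut vertex.

Yes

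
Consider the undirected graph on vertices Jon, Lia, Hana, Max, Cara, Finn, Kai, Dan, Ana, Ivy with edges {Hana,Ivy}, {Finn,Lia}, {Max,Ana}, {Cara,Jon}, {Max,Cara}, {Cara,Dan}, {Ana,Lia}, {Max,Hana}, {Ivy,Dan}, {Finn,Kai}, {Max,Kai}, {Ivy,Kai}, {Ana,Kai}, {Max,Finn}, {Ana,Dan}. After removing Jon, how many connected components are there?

1

With Jon gone, the remaining components are: {Ana, Dan, Ivy, Kai, Lia, Max, Cara, Finn, Hana}.
That is 1 component.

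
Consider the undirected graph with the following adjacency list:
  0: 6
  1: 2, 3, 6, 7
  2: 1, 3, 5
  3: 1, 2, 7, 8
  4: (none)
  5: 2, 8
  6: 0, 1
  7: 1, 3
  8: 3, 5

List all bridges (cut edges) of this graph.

0-6, 1-6

The edges on the cycle 2-5-8-3-2 are not bridges since each lies on that cycle.
But removing 0-6 disconnects 0 from 6; removing 1-6 disconnects 1 from 6 — these are bridges.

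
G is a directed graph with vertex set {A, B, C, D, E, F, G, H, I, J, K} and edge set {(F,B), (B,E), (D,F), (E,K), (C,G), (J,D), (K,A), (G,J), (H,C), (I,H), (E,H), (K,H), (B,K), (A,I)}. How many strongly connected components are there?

{A, B, C, D, E, F, G, H, I, J, K} are all mutually reachable — one SCC of size 11.
That gives 1 strongly connected component.

1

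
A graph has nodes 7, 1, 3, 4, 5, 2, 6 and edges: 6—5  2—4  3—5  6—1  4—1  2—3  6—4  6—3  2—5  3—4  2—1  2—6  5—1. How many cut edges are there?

0

The edges on the cycle 6-4-1-6 are not bridges since each lies on that cycle.
Every edge lies on some cycle, so there are no bridges.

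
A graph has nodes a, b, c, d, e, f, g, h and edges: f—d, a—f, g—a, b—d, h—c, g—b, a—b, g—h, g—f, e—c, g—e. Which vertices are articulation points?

g

Removing g increases the component count from 1 to 2, so g is a cut vertex.
By contrast removing c leaves 1 component; it is not a cut vertex. No other vertex is a cut vertex either.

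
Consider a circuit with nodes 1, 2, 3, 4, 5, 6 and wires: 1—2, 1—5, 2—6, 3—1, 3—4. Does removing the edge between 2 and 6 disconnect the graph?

Removing 2—6 leaves no path between 2 and 6: the component count goes from 1 to 2. So it is a bridge.

Yes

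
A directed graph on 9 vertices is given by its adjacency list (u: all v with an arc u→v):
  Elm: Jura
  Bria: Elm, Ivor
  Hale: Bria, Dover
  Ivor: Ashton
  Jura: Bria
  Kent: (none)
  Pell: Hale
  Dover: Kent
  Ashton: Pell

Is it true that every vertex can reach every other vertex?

There is no directed path from Dover to Ashton, so the graph is not strongly connected.

No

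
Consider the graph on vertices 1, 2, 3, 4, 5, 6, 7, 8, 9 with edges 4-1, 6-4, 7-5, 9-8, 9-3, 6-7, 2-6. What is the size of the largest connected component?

6

Starting from 3 we can reach 3, 8, 9. That is one component of size 3.
Starting from 1 we can reach 1, 2, 4, 5, 6, 7. That is one component of size 6.
The largest has 6 vertices.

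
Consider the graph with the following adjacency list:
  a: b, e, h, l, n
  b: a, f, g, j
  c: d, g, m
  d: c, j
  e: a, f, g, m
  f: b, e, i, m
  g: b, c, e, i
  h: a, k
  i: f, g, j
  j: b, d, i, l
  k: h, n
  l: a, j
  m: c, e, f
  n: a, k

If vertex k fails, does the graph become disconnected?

Deleting k leaves 1 component (was 1) (its neighbors h, n remain connected to each other), so k is not a cut vertex.

No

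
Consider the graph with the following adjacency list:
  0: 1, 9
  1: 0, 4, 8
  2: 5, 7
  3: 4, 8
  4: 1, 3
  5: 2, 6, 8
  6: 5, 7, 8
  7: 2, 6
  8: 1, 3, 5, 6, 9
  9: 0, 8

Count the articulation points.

Removing 8 increases the component count from 1 to 2, so 8 is a cut vertex.
By contrast removing 3 leaves 1 component; it is not a cut vertex. No other vertex is a cut vertex either.

1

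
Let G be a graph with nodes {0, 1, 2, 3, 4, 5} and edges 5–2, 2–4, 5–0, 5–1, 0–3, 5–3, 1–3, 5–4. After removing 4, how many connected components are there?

With 4 gone, the remaining components are: {0, 1, 2, 3, 5}.
That is 1 component.

1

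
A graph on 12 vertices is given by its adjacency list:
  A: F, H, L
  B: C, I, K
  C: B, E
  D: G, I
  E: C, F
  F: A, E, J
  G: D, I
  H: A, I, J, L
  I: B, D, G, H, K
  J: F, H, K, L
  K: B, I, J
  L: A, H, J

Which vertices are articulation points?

Removing I increases the component count from 1 to 2, so I is a cut vertex.
By contrast removing L leaves 1 component; it is not a cut vertex. No other vertex is a cut vertex either.

I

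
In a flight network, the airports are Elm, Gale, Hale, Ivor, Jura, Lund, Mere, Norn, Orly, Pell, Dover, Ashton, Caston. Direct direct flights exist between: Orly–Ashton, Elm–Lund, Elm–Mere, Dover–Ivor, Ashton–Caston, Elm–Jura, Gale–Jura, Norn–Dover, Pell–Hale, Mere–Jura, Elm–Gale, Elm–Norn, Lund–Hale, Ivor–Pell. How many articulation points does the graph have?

Removing Elm increases the component count from 2 to 3, so Elm is a cut vertex.
Removing Ashton increases the component count from 2 to 3, so Ashton is a cut vertex.
By contrast removing Hale leaves 2 components; it is not a cut vertex. No other vertex is a cut vertex either.

2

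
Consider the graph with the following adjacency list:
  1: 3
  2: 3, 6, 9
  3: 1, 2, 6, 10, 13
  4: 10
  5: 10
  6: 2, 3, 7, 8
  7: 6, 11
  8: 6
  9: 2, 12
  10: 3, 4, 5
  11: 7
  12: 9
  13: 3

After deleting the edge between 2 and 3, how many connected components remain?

1

2 and 3 are still connected via 2-6-3, so the component count stays at 1.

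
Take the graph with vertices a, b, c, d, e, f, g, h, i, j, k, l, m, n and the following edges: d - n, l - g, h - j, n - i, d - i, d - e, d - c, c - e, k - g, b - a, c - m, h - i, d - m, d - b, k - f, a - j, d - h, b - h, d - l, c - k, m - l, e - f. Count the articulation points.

1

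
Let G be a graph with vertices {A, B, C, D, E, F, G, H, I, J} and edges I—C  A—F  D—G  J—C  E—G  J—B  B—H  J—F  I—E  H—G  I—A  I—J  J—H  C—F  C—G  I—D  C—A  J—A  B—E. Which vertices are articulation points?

none

Removing D, for instance, still leaves 1 component. No single vertex removal increases the component count — the graph has no articulation points.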